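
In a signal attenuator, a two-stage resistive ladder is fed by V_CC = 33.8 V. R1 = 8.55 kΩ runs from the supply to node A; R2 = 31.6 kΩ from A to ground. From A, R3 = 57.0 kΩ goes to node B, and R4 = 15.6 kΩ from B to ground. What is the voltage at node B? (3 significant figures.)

The second stage (R3 + R4 = 72.60 kΩ) loads node A in parallel with R2.
Effective lower resistance at A: R2 ‖ 72.60 = 22.02 kΩ.
V_A = 33.8 × 22.02/(8.55 + 22.02) = 24.35 V.
V_B = V_A × 0.2149 = 5.231 V.

V_B ≈ 5.23 V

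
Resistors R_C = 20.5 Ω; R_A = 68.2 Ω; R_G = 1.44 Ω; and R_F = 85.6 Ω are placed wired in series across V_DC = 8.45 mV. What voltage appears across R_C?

V ≈ 0.986 mV

ΣR = 20.5 + 68.2 + 1.44 + 85.6 = 175.7 Ω.
V = V_DC · R/ΣR = 8.45 × 0.1166 = 0.9857 mV.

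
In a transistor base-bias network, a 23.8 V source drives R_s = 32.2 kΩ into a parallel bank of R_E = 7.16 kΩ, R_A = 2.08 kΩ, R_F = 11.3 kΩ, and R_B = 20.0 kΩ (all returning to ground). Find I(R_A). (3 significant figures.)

I ≈ 0.450 mA

Parallel bank: R_p = 1/(1/7.16 + 1/2.08 + 1/11.3 + 1/20.0) = 1.318 kΩ.
V_A by voltage divider: V_A = 23.8 × 1.318/(32.2 + 1.318) = 0.9356 V.
Branch current I = V_A/R_A = 0.9356/2.08 = 0.4498 mA.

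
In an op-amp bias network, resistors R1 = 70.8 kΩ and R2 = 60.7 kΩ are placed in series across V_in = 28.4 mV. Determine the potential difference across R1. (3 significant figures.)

Total series resistance ΣR = 70.8 + 60.7 = 131.5 kΩ.
By the voltage-divider rule, V = 28.4 × 70.80/131.5 = 15.29 mV.

V ≈ 15.3 mV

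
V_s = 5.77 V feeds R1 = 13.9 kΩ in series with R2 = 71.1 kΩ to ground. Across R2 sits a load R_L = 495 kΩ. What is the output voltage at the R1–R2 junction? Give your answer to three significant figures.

V_out ≈ 4.72 V

The load sits in parallel with R2, giving an effective lower resistance R2' = R2·R_L/(R2+R_L) = 62.17 kΩ.
Voltage divider with the loaded lower leg: V_out = 5.77 × 62.17/(13.9 + 62.17) = 5.77 × 0.8173 = 4.716 V.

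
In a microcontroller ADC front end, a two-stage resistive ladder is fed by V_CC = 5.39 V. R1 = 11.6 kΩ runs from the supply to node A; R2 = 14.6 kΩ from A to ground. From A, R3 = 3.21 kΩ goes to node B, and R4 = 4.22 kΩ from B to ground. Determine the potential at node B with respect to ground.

Looking into the second stage from A: R3 + R4 = 7.430 kΩ appears in parallel with R2.
Effective lower resistance at A: R2 ‖ 7.430 = 4.924 kΩ.
First divider: V_A = V_CC · 4.924/(11.6 + 4.924) = 1.606 V.
V_B = V_A × 0.5680 = 0.9123 V.

V_B ≈ 0.912 V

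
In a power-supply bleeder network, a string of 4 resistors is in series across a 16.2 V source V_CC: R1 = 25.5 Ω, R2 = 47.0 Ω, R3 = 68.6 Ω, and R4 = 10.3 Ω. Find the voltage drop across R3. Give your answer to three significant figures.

V ≈ 7.34 V

Total series resistance ΣR = 25.5 + 47.0 + 68.6 + 10.3 = 151.4 Ω.
Voltage divider: V = V_CC · (68.60 / 151.4) = 16.2 × 0.4531 = 7.340 V.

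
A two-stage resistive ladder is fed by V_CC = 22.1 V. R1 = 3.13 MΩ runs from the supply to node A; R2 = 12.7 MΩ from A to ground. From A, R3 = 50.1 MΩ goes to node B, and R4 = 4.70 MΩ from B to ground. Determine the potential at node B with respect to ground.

The second stage (R3 + R4 = 54.80 MΩ) loads node A in parallel with R2.
Effective lower resistance at A: R2 ‖ 54.80 = 10.31 MΩ.
V_A = 22.1 × 10.31/(3.13 + 10.31) = 16.95 V.
V_B = V_A × 0.08577 = 1.454 V.

V_B ≈ 1.45 V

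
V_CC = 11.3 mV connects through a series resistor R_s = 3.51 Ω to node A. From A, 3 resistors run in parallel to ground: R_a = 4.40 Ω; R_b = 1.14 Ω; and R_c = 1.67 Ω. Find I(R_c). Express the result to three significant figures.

Combine the parallel branches: R_p = (1/4.40 + 1/1.14 + 1/1.67)⁻¹ = 0.5871 Ω.
V_A = 11.3 × 0.5871/4.097 = 1.619 mV.
Branch current I = V_A/R_c = 1.619/1.67 = 0.9696 mA.
(Check via current divider: I_total = 2.758 mA; share G_k/ΣG = 0.3516 → same result.)

I ≈ 0.970 mA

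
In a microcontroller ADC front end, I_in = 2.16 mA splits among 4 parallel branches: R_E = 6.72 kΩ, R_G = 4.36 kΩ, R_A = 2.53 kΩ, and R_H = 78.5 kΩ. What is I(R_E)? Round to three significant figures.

Conductances: ΣG = 1/6.72 + 1/4.36 + 1/2.53 + 1/78.5 = 0.7862 (1/kΩ).
R_E takes the fraction G_k/ΣG = 0.1488/0.7862 = 0.1893, so I = 2.16 × 0.1893 = 0.4089 mA.

I ≈ 0.409 mA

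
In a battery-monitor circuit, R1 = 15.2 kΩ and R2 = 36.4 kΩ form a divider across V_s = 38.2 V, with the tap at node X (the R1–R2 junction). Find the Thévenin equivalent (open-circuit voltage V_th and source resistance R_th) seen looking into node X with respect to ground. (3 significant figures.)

V_th ≈ 26.9 V, R_th ≈ 10.7 kΩ

Open-circuit (no load on X): V_th = V_s · R2/(R1 + R2) = 38.2 × 36.4/(15.20 + 36.4) = 26.95 V.
Zeroing V_s shorts the top of R1 to ground, so R_th = R1 ‖ R2 = 10.72 kΩ.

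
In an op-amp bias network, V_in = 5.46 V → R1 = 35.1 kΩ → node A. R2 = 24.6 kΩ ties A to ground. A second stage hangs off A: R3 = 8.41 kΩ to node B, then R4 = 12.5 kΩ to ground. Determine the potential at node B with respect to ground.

Node A sees R2 in parallel with the series input of stage 2, R3 + R4 = 20.91 kΩ.
R2 ‖ (R3+R4) = 11.30 kΩ.
So V_A = 5.46 × 0.2436 = 1.330 V.
Then the unloaded second divider: V_B = V_A × R4/(R3+R4) = 1.330 × 0.5978 = 0.7950 V.

V_B ≈ 0.795 V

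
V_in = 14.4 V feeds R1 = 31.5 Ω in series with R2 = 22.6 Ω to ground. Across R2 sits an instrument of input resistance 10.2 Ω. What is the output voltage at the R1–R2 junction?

V_out ≈ 2.63 V

R2 ‖ R_L = (22.6 × 10.2)/(22.6 + 10.2) = 7.028 Ω.
Then V_out = V_in · R2'/(R1 + R2') = 14.4 × 7.028/38.53 = 2.627 V.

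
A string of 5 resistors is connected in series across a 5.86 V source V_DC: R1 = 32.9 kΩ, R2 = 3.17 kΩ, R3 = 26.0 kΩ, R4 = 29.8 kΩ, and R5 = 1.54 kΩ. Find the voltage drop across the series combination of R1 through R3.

Total series resistance ΣR = 32.9 + 3.17 + 26.0 + 29.8 + 1.54 = 93.41 kΩ.
R_{R1..R3} = 32.9 + 3.17 + 26.0 = 62.07 kΩ.
V = V_DC · R/ΣR = 5.86 × 0.6645 = 3.894 V.

V ≈ 3.89 V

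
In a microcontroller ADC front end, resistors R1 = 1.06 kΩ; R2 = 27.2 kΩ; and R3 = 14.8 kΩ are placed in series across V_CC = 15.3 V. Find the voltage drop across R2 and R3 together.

V ≈ 14.9 V

ΣR = 1.06 + 27.2 + 14.8 = 43.06 kΩ.
R_{R2..R3} = 27.2 + 14.8 = 42.00 kΩ.
V = V_CC · R/ΣR = 15.3 × 0.9754 = 14.92 V.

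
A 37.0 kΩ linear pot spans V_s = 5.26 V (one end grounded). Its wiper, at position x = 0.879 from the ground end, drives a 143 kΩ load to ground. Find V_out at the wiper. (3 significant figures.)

V_out ≈ 4.50 V

Lower segment x·R_p = 32.52 kΩ; upper segment (1−x)·R_p = 4.477 kΩ.
Lower segment in parallel with the load: 32.52 ‖ 143 = 26.50 kΩ.
Loaded-divider output: V_out = 5.26 × 0.8555 = 4.500 V.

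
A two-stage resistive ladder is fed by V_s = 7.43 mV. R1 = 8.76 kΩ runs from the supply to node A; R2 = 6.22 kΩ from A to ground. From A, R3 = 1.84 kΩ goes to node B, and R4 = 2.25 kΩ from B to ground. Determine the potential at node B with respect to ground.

Node A sees R2 in parallel with the series input of stage 2, R3 + R4 = 4.090 kΩ.
R2 ‖ (R3+R4) = 2.467 kΩ.
First divider: V_A = V_s · 2.467/(8.76 + 2.467) = 1.633 mV.
Stage 2 is unloaded, so V_B = V_A · R4/(R3+R4) = 1.633 × 2.25/4.090 = 0.8983 mV.

V_B ≈ 0.898 mV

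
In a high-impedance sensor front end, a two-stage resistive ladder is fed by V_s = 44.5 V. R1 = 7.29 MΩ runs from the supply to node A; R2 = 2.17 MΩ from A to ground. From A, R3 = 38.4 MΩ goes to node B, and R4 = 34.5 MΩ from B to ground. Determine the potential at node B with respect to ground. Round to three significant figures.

V_B ≈ 4.72 V

The second stage (R3 + R4 = 72.90 MΩ) loads node A in parallel with R2.
R2 ‖ (R3+R4) = 2.107 MΩ.
So V_A = 44.5 × 0.2242 = 9.979 V.
V_B = V_A × 0.4733 = 4.722 V.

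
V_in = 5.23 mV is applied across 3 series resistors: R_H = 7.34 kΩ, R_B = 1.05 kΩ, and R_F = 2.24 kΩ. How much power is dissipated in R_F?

P ≈ 0.542 nW

Series current I = V_in/ΣR = 5.23/10.63 = 0.4920 µA.
V(R_F) = I·R = 1.102 mV; P = V·I = 1.102 × 0.4920 = 0.5422 nW.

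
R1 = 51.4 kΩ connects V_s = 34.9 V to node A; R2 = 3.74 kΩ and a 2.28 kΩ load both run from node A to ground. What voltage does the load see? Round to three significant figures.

V_out ≈ 0.936 V

R2 ‖ R_L = (3.74 × 2.28)/(3.74 + 2.28) = 1.416 kΩ.
Voltage divider with the loaded lower leg: V_out = 34.9 × 1.416/(51.4 + 1.416) = 34.9 × 0.02682 = 0.9360 V.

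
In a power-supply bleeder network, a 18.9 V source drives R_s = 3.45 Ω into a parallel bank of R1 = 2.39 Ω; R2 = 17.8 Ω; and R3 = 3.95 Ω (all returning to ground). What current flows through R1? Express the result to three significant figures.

I ≈ 2.25 A

Equivalent of the parallel group: R_p = 1.374 Ω.
V_A by voltage divider: V_A = 18.9 × 1.374/(3.45 + 1.374) = 5.383 V.
Branch current I = V_A/R1 = 5.383/2.39 = 2.252 A.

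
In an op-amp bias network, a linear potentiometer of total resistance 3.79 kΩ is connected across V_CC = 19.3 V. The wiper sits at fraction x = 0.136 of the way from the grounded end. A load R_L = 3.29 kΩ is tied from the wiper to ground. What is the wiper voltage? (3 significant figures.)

Split the track: R_lower = x·R_p = 0.5154 kΩ, R_upper = (1−x)·R_p = 3.275 kΩ.
Lower segment in parallel with the load: 0.5154 ‖ 3.29 = 0.4456 kΩ.
V_out = 19.3 × 0.4456/(3.275 + 0.4456) = 2.312 V.

V_out ≈ 2.31 V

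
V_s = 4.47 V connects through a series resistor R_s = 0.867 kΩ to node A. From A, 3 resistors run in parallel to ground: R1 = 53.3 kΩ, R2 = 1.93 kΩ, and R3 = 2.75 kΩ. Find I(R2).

Parallel bank: R_p = 1/(1/53.3 + 1/1.93 + 1/2.75) = 1.110 kΩ.
Node voltage V_A = V_s · R_p/(R_s + R_p) = 4.47 × 0.5616 = 2.510 V.
I(R2) = V_A / R2 = 2.510/1.93 = 1.301 mA.

I ≈ 1.30 mA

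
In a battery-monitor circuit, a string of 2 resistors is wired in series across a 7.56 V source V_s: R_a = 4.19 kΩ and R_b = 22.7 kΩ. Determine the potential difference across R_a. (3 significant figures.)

V ≈ 1.18 V

Series total: ΣR = 4.19 + 22.7 = 26.89 kΩ.
Voltage divider: V = V_s · (4.190 / 26.89) = 7.56 × 0.1558 = 1.178 V.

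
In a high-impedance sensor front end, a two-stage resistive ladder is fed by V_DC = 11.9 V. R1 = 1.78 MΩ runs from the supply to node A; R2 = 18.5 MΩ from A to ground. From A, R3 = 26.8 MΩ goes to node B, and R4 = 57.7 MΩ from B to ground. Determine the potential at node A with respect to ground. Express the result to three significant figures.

V_A ≈ 10.7 V

Node A sees R2 in parallel with the series input of stage 2, R3 + R4 = 84.50 MΩ.
R2 ‖ (R3+R4) = 15.18 MΩ.
First divider: V_A = V_DC · 15.18/(1.78 + 15.18) = 10.65 V.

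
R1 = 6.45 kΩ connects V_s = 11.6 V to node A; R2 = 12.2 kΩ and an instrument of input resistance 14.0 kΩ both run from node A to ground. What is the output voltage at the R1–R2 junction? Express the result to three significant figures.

V_out ≈ 5.83 V

The load sits in parallel with R2, giving an effective lower resistance R2' = R2·R_L/(R2+R_L) = 6.519 kΩ.
Now apply the divider: V_out = 11.6 × 0.5027 = 5.831 V.
(Unloaded it would be 7.59 V; the load pulls it down.)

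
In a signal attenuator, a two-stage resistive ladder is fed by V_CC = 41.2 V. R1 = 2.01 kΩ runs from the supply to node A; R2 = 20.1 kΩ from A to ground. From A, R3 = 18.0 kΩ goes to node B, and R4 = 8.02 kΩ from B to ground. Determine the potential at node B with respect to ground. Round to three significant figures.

Looking into the second stage from A: R3 + R4 = 26.02 kΩ appears in parallel with R2.
R2 ‖ (R3+R4) = 11.34 kΩ.
V_A = 41.2 × 11.34/(2.01 + 11.34) = 35.00 V.
Then the unloaded second divider: V_B = V_A × R4/(R3+R4) = 35.00 × 0.3082 = 10.79 V.

V_B ≈ 10.8 V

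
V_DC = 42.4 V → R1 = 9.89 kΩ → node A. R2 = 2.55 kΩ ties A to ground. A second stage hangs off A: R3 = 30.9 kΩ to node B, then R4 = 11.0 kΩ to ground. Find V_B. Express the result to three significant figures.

V_B ≈ 2.18 V

Looking into the second stage from A: R3 + R4 = 41.90 kΩ appears in parallel with R2.
Effective lower resistance at A: R2 ‖ 41.90 = 2.404 kΩ.
V_A = 42.4 × 2.404/(9.89 + 2.404) = 8.290 V.
Stage 2 is unloaded, so V_B = V_A · R4/(R3+R4) = 8.290 × 11.0/41.90 = 2.176 V.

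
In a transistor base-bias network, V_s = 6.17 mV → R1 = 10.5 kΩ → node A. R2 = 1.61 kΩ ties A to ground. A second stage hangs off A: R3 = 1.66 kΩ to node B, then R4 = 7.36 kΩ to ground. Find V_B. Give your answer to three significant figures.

V_B ≈ 0.580 mV

Node A sees R2 in parallel with the series input of stage 2, R3 + R4 = 9.020 kΩ.
Effective lower resistance at A: R2 ‖ 9.020 = 1.366 kΩ.
So V_A = 6.17 × 0.1151 = 0.7104 mV.
Stage 2 is unloaded, so V_B = V_A · R4/(R3+R4) = 0.7104 × 7.36/9.020 = 0.5796 mV.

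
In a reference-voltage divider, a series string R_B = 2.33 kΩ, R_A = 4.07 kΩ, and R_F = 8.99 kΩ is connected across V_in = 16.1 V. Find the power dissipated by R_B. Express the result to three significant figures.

ΣR = 15.39 kΩ → I = 16.1/15.39 = 1.046 mA.
V(R_B) = I·R = 2.437 V; P = V·I = 2.437 × 1.046 = 2.550 mW.

P ≈ 2.55 mW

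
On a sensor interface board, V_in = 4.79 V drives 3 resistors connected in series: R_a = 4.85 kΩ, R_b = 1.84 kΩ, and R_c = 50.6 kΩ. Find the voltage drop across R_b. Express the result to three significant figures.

V ≈ 0.154 V

ΣR = 4.85 + 1.84 + 50.6 = 57.29 kΩ.
V = V_in · R/ΣR = 4.79 × 0.03212 = 0.1538 V.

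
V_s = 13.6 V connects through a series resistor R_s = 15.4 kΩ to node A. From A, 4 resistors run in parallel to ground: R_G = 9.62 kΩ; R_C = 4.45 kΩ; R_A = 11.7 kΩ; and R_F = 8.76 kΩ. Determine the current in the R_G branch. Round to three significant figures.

Combine the parallel branches: R_p = (1/9.62 + 1/4.45 + 1/11.7 + 1/8.76)⁻¹ = 1.893 kΩ.
V_A = 13.6 × 1.893/17.29 = 1.489 V.
Branch current I = V_A/R_G = 1.489/9.62 = 0.1547 mA.

I ≈ 0.155 mA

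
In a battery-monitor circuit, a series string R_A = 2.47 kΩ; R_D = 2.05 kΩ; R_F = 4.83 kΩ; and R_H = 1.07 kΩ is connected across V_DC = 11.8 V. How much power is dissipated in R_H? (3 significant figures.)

P ≈ 1.37 mW

Series current I = V_DC/ΣR = 11.8/10.42 = 1.132 mA.
P = I²R = 1.282 × 1.07 = 1.372 mW.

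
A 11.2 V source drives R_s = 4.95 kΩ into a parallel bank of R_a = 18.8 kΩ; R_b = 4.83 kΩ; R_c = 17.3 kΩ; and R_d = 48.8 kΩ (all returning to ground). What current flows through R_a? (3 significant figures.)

Equivalent of the parallel group: R_p = 2.954 kΩ.
Node voltage V_A = V_CC · R_p/(R_s + R_p) = 11.2 × 0.3737 = 4.186 V.
Branch current I = V_A/R_a = 4.186/18.8 = 0.2226 mA.
(Check via current divider: I_total = 1.417 mA; share G_k/ΣG = 0.1571 → same result.)

I ≈ 0.223 mA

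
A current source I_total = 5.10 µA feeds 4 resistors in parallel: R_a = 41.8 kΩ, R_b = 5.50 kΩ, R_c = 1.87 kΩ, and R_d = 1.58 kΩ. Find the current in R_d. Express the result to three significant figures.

Conductances: ΣG = 1/41.8 + 1/5.50 + 1/1.87 + 1/1.58 = 1.373 (1/kΩ).
Current divider: I(R_d) = I_total · G_k/ΣG = 5.10 × (0.6329/1.373) = 5.10 × 0.4608 = 2.350 µA.

I ≈ 2.35 µA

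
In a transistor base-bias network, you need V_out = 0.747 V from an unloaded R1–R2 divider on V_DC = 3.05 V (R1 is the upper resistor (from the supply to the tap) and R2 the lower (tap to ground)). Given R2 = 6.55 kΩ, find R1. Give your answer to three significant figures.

V_out/V_DC = R2/(R1+R2) = 0.2449.
Rearranging, R1 = R2·(1−k)/k = 6.55 × 3.083 = 20.19 kΩ.

R1 ≈ 20.2 kΩ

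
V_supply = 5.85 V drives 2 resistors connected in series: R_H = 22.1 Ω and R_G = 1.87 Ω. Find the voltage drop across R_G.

ΣR = 22.1 + 1.87 = 23.97 Ω.
Voltage divider: V = V_supply · (1.870 / 23.97) = 5.85 × 0.07801 = 0.4564 V.

V ≈ 0.456 V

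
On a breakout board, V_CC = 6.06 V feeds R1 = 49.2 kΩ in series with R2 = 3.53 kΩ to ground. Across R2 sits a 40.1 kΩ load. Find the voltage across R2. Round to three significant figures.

V_out ≈ 0.375 V

The load sits in parallel with R2, giving an effective lower resistance R2' = R2·R_L/(R2+R_L) = 3.244 kΩ.
Now apply the divider: V_out = 6.06 × 0.06186 = 0.3749 V.
(Unloaded it would be 0.406 V; the load pulls it down.)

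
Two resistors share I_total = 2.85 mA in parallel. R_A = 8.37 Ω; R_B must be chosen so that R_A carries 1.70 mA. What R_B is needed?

Two-branch current divider: I_A = I_total · R_B/(R_A + R_B).
With f = 0.5965, R_B = R_A · f/(1−f) = 8.37 × 1.478 = 12.37 Ω.

R_B ≈ 12.4 Ω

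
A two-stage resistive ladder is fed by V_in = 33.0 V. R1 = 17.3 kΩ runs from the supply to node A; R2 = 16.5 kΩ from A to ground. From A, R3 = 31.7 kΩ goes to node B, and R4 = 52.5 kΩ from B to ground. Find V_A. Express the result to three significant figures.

V_A ≈ 14.6 V

Node A sees R2 in parallel with the series input of stage 2, R3 + R4 = 84.20 kΩ.
Effective lower resistance at A: R2 ‖ 84.20 = 13.80 kΩ.
V_A = 33.0 × 13.80/(17.3 + 13.80) = 14.64 V.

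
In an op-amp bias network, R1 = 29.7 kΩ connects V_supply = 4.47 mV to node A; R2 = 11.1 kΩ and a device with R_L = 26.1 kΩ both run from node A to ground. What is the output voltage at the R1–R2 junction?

First combine the lower leg with the load: R2 ‖ R_L = 7.788 kΩ.
Now apply the divider: V_out = 4.47 × 0.2077 = 0.9286 mV.
(Unloaded it would be 1.22 mV; the load pulls it down.)

V_out ≈ 0.929 mV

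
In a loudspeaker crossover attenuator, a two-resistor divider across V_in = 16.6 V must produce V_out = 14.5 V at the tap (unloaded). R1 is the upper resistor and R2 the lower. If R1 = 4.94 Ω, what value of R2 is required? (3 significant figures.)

V_out/V_in = R2/(R1+R2) = 0.8735.
R2 = R1 · 0.8735/(1 − 0.8735) = 34.11 Ω.

R2 ≈ 34.1 Ω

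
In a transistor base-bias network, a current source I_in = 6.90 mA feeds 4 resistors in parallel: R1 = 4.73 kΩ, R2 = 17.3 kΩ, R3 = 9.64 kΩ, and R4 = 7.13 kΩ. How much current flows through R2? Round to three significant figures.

I ≈ 0.777 mA

ΣG = 1/4.73 + 1/17.3 + 1/9.64 + 1/7.13 = 0.5132.
R2 takes the fraction G_k/ΣG = 0.05780/0.5132 = 0.1126, so I = 6.90 × 0.1126 = 0.7772 mA.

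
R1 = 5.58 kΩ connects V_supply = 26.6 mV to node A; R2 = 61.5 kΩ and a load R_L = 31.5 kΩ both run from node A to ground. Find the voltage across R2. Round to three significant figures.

V_out ≈ 21.0 mV

First combine the lower leg with the load: R2 ‖ R_L = 20.83 kΩ.
Now apply the divider: V_out = 26.6 × 0.7887 = 20.98 mV.
(Unloaded it would be 24.4 mV; the load pulls it down.)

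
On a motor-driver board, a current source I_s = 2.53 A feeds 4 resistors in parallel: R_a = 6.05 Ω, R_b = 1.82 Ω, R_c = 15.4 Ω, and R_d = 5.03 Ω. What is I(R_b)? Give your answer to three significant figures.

Total conductance ΣG = 1/6.05 + 1/1.82 + 1/15.4 + 1/5.03 = 0.9785 (units of 1/Ω).
Current divider: I(R_b) = I_s · G_k/ΣG = 2.53 × (0.5495/0.9785) = 2.53 × 0.5615 = 1.421 A.

I ≈ 1.42 A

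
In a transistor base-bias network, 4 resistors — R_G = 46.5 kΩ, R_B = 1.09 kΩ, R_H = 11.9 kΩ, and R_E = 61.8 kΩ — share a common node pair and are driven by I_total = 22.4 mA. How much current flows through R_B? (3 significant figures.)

ΣG = 1/46.5 + 1/1.09 + 1/11.9 + 1/61.8 = 1.039.
By the current-divider rule, I = I_total · G_k/ΣG = 22.4 × 0.8829 = 19.78 mA.

I ≈ 19.8 mA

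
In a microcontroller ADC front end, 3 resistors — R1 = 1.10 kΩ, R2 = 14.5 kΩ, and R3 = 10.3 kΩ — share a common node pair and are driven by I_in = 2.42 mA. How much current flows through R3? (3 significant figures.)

Total conductance ΣG = 1/1.10 + 1/14.5 + 1/10.3 = 1.075 (units of 1/kΩ).
R3 takes the fraction G_k/ΣG = 0.09709/1.075 = 0.09030, so I = 2.42 × 0.09030 = 0.2185 mA.

I ≈ 0.219 mA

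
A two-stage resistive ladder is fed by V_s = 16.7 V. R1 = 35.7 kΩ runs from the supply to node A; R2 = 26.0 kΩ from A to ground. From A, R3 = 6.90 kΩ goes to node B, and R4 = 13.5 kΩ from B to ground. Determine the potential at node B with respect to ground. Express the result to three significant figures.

The second stage (R3 + R4 = 20.40 kΩ) loads node A in parallel with R2.
Effective lower resistance at A: R2 ‖ 20.40 = 11.43 kΩ.
First divider: V_A = V_s · 11.43/(35.7 + 11.43) = 4.050 V.
Then the unloaded second divider: V_B = V_A × R4/(R3+R4) = 4.050 × 0.6618 = 2.680 V.

V_B ≈ 2.68 V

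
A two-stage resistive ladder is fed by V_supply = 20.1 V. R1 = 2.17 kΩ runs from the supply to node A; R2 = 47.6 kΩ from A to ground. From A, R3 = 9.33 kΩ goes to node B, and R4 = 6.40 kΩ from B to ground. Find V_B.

The second stage (R3 + R4 = 15.73 kΩ) loads node A in parallel with R2.
Effective lower resistance at A: R2 ‖ 15.73 = 11.82 kΩ.
So V_A = 20.1 × 0.8449 = 16.98 V.
Stage 2 is unloaded, so V_B = V_A · R4/(R3+R4) = 16.98 × 6.40/15.73 = 6.910 V.

V_B ≈ 6.91 V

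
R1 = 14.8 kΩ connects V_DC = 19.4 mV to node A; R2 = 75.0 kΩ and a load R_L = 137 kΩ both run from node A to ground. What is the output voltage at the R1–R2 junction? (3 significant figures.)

R2 ‖ R_L = (75.0 × 137)/(75.0 + 137) = 48.47 kΩ.
Then V_out = V_DC · R2'/(R1 + R2') = 19.4 × 48.47/63.27 = 14.86 mV.

V_out ≈ 14.9 mV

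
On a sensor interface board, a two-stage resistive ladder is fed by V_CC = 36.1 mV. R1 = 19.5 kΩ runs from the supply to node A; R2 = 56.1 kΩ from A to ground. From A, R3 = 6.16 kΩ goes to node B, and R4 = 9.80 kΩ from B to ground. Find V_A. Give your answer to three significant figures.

Looking into the second stage from A: R3 + R4 = 15.96 kΩ appears in parallel with R2.
R2 ‖ (R3+R4) = 12.43 kΩ.
First divider: V_A = V_CC · 12.43/(19.5 + 12.43) = 14.05 mV.

V_A ≈ 14.0 mV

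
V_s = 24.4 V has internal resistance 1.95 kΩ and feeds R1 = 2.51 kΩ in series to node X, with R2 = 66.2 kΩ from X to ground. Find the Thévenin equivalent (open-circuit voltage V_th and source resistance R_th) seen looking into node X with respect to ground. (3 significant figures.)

V_th ≈ 22.9 V, R_th ≈ 4.18 kΩ

R1' = 1.95 + 2.51 = 4.460 kΩ (source resistance + R1).
With X open, the divider is unloaded: V_th = 24.4 × 66.2/70.66 = 22.86 V.
With V_s suppressed (replaced by a short), R_th = R1' ‖ R2 = (4.460 × 66.2)/(4.460 + 66.2) = 4.178 kΩ.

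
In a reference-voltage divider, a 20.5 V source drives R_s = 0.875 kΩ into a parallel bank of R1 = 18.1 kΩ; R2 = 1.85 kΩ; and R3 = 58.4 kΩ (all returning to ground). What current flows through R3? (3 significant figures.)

Combine the parallel branches: R_p = (1/18.1 + 1/1.85 + 1/58.4)⁻¹ = 1.632 kΩ.
V_A = 20.5 × 1.632/2.507 = 13.34 V.
I(R3) = V_A / R3 = 13.34/58.4 = 0.2285 mA.

I ≈ 0.228 mA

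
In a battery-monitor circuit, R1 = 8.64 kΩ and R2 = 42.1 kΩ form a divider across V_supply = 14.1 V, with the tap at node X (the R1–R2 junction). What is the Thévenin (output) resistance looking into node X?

R_th ≈ 7.17 kΩ

Zeroing V_supply shorts the top of R1 to ground, so R_th = R1 ‖ R2 = 7.169 kΩ.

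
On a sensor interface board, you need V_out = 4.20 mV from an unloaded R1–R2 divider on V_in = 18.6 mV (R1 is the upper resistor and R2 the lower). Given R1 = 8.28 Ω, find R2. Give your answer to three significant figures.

The divider ratio is R2/(R1+R2) = 4.20/18.6 = 0.2258.
R2 = R1 · 0.2258/(1 − 0.2258) = 2.415 Ω.

R2 ≈ 2.41 Ω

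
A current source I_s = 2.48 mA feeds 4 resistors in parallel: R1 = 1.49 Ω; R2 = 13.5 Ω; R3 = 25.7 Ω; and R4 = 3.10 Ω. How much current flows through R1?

I ≈ 1.50 mA

Conductances: ΣG = 1/1.49 + 1/13.5 + 1/25.7 + 1/3.10 = 1.107 (1/Ω).
Current divider: I(R1) = I_s · G_k/ΣG = 2.48 × (0.6711/1.107) = 2.48 × 0.6064 = 1.504 mA.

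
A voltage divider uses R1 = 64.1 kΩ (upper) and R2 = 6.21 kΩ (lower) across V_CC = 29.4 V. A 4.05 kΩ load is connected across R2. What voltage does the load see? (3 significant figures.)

V_out ≈ 1.08 V

The load sits in parallel with R2, giving an effective lower resistance R2' = R2·R_L/(R2+R_L) = 2.451 kΩ.
Now apply the divider: V_out = 29.4 × 0.03683 = 1.083 V.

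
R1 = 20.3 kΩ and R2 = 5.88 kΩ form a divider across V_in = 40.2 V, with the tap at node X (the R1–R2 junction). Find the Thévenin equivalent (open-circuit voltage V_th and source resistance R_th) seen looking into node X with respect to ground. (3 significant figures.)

V_th is the unloaded tap voltage: V_in · R2/(R1+R2) = 40.2 × 0.2246 = 9.029 V.
With V_in suppressed (replaced by a short), R_th = R1 ‖ R2 = (20.30 × 5.88)/(20.30 + 5.88) = 4.559 kΩ.

V_th ≈ 9.03 V, R_th ≈ 4.56 kΩ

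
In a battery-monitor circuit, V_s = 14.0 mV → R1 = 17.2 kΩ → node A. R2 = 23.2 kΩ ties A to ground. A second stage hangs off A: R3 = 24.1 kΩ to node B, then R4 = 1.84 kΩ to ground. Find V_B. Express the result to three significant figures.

Node A sees R2 in parallel with the series input of stage 2, R3 + R4 = 25.94 kΩ.
R2 ‖ (R3+R4) = 12.25 kΩ.
So V_A = 14.0 × 0.4159 = 5.823 mV.
Then the unloaded second divider: V_B = V_A × R4/(R3+R4) = 5.823 × 0.07093 = 0.4130 mV.

V_B ≈ 0.413 mV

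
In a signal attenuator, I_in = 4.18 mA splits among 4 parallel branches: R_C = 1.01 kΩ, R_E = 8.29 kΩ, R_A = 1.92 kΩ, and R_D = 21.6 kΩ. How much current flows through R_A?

I ≈ 1.30 mA

Conductances: ΣG = 1/1.01 + 1/8.29 + 1/1.92 + 1/21.6 = 1.678 (1/kΩ).
By the current-divider rule, I = I_in · G_k/ΣG = 4.18 × 0.3104 = 1.298 mA.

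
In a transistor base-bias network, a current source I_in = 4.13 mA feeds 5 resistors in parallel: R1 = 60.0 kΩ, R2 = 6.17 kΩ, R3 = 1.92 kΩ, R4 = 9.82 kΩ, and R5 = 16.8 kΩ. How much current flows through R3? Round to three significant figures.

ΣG = 1/60.0 + 1/6.17 + 1/1.92 + 1/9.82 + 1/16.8 = 0.8609.
By the current-divider rule, I = I_in · G_k/ΣG = 4.13 × 0.6050 = 2.499 mA.

I ≈ 2.50 mA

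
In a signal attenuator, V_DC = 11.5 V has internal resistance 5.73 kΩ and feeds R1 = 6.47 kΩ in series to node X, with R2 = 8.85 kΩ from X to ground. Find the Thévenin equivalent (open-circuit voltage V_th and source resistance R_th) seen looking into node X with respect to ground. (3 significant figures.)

R1' = 5.73 + 6.47 = 12.20 kΩ (source resistance + R1).
With X open, the divider is unloaded: V_th = 11.5 × 8.85/21.05 = 4.835 V.
Looking into X with the source shorted: R_th = R1'·R2/(R1'+R2) = 12.20 × 8.85/21.05 = 5.129 kΩ.

V_th ≈ 4.83 V, R_th ≈ 5.13 kΩ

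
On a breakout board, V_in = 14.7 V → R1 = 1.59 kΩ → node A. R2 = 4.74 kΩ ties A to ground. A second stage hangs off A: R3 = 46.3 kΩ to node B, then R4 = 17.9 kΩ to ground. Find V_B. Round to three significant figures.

V_B ≈ 3.01 V

Looking into the second stage from A: R3 + R4 = 64.20 kΩ appears in parallel with R2.
Effective lower resistance at A: R2 ‖ 64.20 = 4.414 kΩ.
So V_A = 14.7 × 0.7352 = 10.81 V.
V_B = V_A × 0.2788 = 3.013 V.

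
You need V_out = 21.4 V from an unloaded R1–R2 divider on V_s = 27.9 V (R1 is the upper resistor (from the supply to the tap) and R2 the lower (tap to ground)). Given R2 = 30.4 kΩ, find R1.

Required fraction k = V_out/V_s = 0.7670.
Rearranging, R1 = R2·(1−k)/k = 30.4 × 0.3037 = 9.234 kΩ.

R1 ≈ 9.23 kΩ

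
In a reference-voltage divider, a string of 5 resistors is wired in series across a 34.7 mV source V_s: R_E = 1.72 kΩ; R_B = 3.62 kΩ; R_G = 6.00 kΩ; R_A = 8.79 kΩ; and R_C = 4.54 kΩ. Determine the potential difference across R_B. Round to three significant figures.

V ≈ 5.09 mV

Total series resistance ΣR = 1.72 + 3.62 + 6.00 + 8.79 + 4.54 = 24.67 kΩ.
Voltage divider: V = V_s · (3.620 / 24.67) = 34.7 × 0.1467 = 5.092 mV.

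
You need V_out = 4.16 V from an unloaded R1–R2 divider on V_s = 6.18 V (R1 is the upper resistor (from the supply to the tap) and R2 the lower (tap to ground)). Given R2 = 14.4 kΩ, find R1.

R1 ≈ 6.99 kΩ

The divider ratio is R2/(R1+R2) = 4.16/6.18 = 0.6731.
Rearranging, R1 = R2·(1−k)/k = 14.4 × 0.4856 = 6.992 kΩ.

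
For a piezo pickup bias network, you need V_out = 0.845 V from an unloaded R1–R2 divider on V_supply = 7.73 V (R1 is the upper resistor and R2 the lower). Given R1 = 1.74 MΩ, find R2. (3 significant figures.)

The divider ratio is R2/(R1+R2) = 0.845/7.73 = 0.1093.
So R2 = R1 · V_out/(V_supply − V_out) = 1.74 × 0.845/(7.73 − 0.845) = 1.74 × 0.1227 = 0.2136 MΩ.

R2 ≈ 0.214 MΩ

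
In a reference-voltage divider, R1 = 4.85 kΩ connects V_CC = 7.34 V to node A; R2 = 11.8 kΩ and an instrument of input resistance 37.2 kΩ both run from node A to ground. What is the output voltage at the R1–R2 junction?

R2 ‖ R_L = (11.8 × 37.2)/(11.8 + 37.2) = 8.958 kΩ.
Now apply the divider: V_out = 7.34 × 0.6488 = 4.762 V.
(Unloaded it would be 5.20 V; the load pulls it down.)

V_out ≈ 4.76 V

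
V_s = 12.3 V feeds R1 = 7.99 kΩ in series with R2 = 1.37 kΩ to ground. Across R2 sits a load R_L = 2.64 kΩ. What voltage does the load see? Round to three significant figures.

V_out ≈ 1.25 V

The load sits in parallel with R2, giving an effective lower resistance R2' = R2·R_L/(R2+R_L) = 0.9019 kΩ.
Voltage divider with the loaded lower leg: V_out = 12.3 × 0.9019/(7.99 + 0.9019) = 12.3 × 0.1014 = 1.248 V.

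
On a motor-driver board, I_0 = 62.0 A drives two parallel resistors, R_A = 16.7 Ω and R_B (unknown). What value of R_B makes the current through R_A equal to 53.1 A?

R_B ≈ 99.6 Ω

The fraction through R_A equals R_B/(R_A+R_B).
53.1/62.0 = R_B/(R_A + R_B) → R_B = R_A · (0.8565)/(1 − 0.8565) = 16.7 × 5.966 = 99.64 Ω.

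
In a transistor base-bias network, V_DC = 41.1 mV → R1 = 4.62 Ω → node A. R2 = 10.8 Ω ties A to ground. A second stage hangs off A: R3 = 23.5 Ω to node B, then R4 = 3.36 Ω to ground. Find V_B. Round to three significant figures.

Looking into the second stage from A: R3 + R4 = 26.86 Ω appears in parallel with R2.
Effective lower resistance at A: R2 ‖ 26.86 = 7.703 Ω.
V_A = 41.1 × 7.703/(4.62 + 7.703) = 25.69 mV.
Stage 2 is unloaded, so V_B = V_A · R4/(R3+R4) = 25.69 × 3.36/26.86 = 3.214 mV.

V_B ≈ 3.21 mV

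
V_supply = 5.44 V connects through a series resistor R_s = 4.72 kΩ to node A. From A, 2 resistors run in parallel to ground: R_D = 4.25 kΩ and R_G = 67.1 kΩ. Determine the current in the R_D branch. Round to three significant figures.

I ≈ 0.587 mA

Parallel bank: R_p = 1/(1/4.25 + 1/67.1) = 3.997 kΩ.
V_A by voltage divider: V_A = 5.44 × 3.997/(4.72 + 3.997) = 2.494 V.
I(R_D) = V_A / R_D = 2.494/4.25 = 0.5869 mA.
(Check via current divider: I_total = 0.6241 mA; share G_k/ΣG = 0.9404 → same result.)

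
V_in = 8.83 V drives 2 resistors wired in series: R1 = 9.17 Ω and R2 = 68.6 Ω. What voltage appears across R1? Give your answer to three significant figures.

Total series resistance ΣR = 9.17 + 68.6 = 77.77 Ω.
V = V_in · R/ΣR = 8.83 × 0.1179 = 1.041 V.

V ≈ 1.04 V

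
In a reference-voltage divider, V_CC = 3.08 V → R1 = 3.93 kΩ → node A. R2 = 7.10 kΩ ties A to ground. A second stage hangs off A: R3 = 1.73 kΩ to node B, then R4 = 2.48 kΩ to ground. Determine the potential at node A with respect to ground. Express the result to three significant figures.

Node A sees R2 in parallel with the series input of stage 2, R3 + R4 = 4.210 kΩ.
Effective lower resistance at A: R2 ‖ 4.210 = 2.643 kΩ.
So V_A = 3.08 × 0.4021 = 1.238 V.

V_A ≈ 1.24 V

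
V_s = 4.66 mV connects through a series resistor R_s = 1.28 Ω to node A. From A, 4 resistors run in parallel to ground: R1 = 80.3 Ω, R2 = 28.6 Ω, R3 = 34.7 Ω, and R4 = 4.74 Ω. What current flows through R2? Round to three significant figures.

I ≈ 0.119 mA

Parallel bank: R_p = 1/(1/80.3 + 1/28.6 + 1/34.7 + 1/4.74) = 3.482 Ω.
V_A = 4.66 × 3.482/4.762 = 3.407 mV.
Branch current I = V_A/R2 = 3.407/28.6 = 0.1191 mA.
(Check via current divider: I_total = 0.9786 mA; share G_k/ΣG = 0.1217 → same result.)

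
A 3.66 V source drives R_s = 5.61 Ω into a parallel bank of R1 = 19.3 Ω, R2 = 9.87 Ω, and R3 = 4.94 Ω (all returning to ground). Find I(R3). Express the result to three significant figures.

Equivalent of the parallel group: R_p = 2.812 Ω.
V_A by voltage divider: V_A = 3.66 × 2.812/(5.61 + 2.812) = 1.222 V.
I(R3) = V_A / R3 = 1.222/4.94 = 0.2474 A.

I ≈ 0.247 A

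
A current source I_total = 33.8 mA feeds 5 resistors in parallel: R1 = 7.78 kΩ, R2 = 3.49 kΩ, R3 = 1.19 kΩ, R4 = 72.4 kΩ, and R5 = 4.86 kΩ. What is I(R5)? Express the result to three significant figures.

Conductances: ΣG = 1/7.78 + 1/3.49 + 1/1.19 + 1/72.4 + 1/4.86 = 1.475 (1/kΩ).
By the current-divider rule, I = I_total · G_k/ΣG = 33.8 × 0.1395 = 4.715 mA.

I ≈ 4.72 mA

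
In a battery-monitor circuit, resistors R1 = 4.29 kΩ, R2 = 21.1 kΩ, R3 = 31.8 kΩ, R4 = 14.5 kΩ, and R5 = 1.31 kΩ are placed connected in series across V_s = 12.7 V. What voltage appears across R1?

V ≈ 0.746 V

Series total: ΣR = 4.29 + 21.1 + 31.8 + 14.5 + 1.31 = 73.00 kΩ.
Voltage divider: V = V_s · (4.290 / 73.00) = 12.7 × 0.05877 = 0.7463 V.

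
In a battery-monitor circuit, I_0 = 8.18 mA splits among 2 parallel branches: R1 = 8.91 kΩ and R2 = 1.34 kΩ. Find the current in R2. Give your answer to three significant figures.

With just two branches, the current splits inversely with resistance.
So I = 8.18 × 8.91/10.25 = 7.111 mA.

I ≈ 7.11 mA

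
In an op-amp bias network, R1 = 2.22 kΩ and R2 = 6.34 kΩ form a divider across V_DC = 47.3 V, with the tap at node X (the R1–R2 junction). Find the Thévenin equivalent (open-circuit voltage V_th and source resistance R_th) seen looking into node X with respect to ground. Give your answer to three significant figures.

V_th ≈ 35.0 V, R_th ≈ 1.64 kΩ

Open-circuit (no load on X): V_th = V_DC · R2/(R1 + R2) = 47.3 × 6.34/(2.220 + 6.34) = 35.03 V.
Zeroing V_DC shorts the top of R1 to ground, so R_th = R1 ‖ R2 = 1.644 kΩ.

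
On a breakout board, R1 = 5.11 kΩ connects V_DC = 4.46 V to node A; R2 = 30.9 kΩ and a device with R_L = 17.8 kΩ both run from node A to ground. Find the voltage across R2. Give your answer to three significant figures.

The load sits in parallel with R2, giving an effective lower resistance R2' = R2·R_L/(R2+R_L) = 11.29 kΩ.
Then V_out = V_DC · R2'/(R1 + R2') = 4.46 × 11.29/16.40 = 3.071 V.
(Unloaded it would be 3.83 V; the load pulls it down.)

V_out ≈ 3.07 V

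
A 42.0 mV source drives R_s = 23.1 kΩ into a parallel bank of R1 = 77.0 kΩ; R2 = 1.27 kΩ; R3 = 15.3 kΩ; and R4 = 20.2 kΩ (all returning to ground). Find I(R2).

I ≈ 1.49 µA

Equivalent of the parallel group: R_p = 1.093 kΩ.
V_A by voltage divider: V_A = 42.0 × 1.093/(23.1 + 1.093) = 1.897 mV.
Branch current I = V_A/R2 = 1.897/1.27 = 1.494 µA.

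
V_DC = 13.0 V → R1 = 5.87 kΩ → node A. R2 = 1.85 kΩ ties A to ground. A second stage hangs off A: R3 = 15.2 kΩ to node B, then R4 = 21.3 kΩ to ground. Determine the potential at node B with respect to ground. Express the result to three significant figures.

V_B ≈ 1.75 V

The second stage (R3 + R4 = 36.50 kΩ) loads node A in parallel with R2.
R2 ‖ (R3+R4) = 1.761 kΩ.
V_A = 13.0 × 1.761/(5.87 + 1.761) = 3.000 V.
V_B = V_A × 0.5836 = 1.750 V.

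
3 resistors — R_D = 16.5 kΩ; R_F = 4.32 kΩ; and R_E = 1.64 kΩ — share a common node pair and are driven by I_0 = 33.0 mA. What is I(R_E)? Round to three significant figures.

Total conductance ΣG = 1/16.5 + 1/4.32 + 1/1.64 = 0.9018 (units of 1/kΩ).
R_E takes the fraction G_k/ΣG = 0.6098/0.9018 = 0.6761, so I = 33.0 × 0.6761 = 22.31 mA.

I ≈ 22.3 mA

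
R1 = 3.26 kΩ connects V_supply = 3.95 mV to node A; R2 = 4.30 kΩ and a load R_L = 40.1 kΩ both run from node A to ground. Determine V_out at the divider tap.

First combine the lower leg with the load: R2 ‖ R_L = 3.884 kΩ.
Now apply the divider: V_out = 3.95 × 0.5436 = 2.147 mV.

V_out ≈ 2.15 mV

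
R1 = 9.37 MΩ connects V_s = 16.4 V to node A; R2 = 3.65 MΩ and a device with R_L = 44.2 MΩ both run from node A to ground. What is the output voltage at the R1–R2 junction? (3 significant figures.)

First combine the lower leg with the load: R2 ‖ R_L = 3.372 MΩ.
Then V_out = V_s · R2'/(R1 + R2') = 16.4 × 3.372/12.74 = 4.340 V.
(Unloaded it would be 4.60 V; the load pulls it down.)

V_out ≈ 4.34 V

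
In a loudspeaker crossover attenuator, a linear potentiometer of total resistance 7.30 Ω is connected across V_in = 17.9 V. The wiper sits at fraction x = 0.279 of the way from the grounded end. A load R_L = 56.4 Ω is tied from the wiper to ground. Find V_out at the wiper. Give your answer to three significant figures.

The pot divides into 5.263 Ω above the wiper and 2.037 Ω below.
Lower segment in parallel with the load: 2.037 ‖ 56.4 = 1.966 Ω.
V_out = 17.9 × 1.966/(5.263 + 1.966) = 4.867 V.
(Unloaded: V_out = x·V_in = 4.99 V.)

V_out ≈ 4.87 V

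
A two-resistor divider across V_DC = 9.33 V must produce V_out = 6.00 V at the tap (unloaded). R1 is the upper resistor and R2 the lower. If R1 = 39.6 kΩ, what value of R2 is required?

R2 ≈ 71.4 kΩ

The divider ratio is R2/(R1+R2) = 6.00/9.33 = 0.6431.
R2 = R1 · 0.6431/(1 − 0.6431) = 71.35 kΩ.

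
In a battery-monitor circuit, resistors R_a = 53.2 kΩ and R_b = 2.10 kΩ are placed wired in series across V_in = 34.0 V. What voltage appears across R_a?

Total series resistance ΣR = 53.2 + 2.10 = 55.30 kΩ.
By the voltage-divider rule, V = 34.0 × 53.20/55.30 = 32.71 V.

V ≈ 32.7 V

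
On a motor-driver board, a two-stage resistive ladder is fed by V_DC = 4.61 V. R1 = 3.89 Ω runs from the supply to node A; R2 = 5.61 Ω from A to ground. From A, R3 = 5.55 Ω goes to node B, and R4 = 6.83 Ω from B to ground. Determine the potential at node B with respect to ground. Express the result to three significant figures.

V_B ≈ 1.27 V

Looking into the second stage from A: R3 + R4 = 12.38 Ω appears in parallel with R2.
Effective lower resistance at A: R2 ‖ 12.38 = 3.861 Ω.
So V_A = 4.61 × 0.4981 = 2.296 V.
Then the unloaded second divider: V_B = V_A × R4/(R3+R4) = 2.296 × 0.5517 = 1.267 V.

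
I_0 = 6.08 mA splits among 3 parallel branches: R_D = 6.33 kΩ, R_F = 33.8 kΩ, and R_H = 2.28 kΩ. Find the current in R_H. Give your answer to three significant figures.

I ≈ 4.26 mA

Conductances: ΣG = 1/6.33 + 1/33.8 + 1/2.28 = 0.6262 (1/kΩ).
R_H takes the fraction G_k/ΣG = 0.4386/0.6262 = 0.7005, so I = 6.08 × 0.7005 = 4.259 mA.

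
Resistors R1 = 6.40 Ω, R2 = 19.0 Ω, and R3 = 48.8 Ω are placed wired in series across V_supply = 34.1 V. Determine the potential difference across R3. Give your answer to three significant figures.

ΣR = 6.40 + 19.0 + 48.8 = 74.20 Ω.
V = V_supply · R/ΣR = 34.1 × 0.6577 = 22.43 V.

V ≈ 22.4 V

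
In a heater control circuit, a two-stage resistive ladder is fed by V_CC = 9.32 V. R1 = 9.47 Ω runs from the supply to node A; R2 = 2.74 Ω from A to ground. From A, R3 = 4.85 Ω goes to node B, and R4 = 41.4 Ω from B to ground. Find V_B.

V_B ≈ 1.79 V

Node A sees R2 in parallel with the series input of stage 2, R3 + R4 = 46.25 Ω.
Effective lower resistance at A: R2 ‖ 46.25 = 2.587 Ω.
V_A = 9.32 × 2.587/(9.47 + 2.587) = 2.000 V.
Then the unloaded second divider: V_B = V_A × R4/(R3+R4) = 2.000 × 0.8951 = 1.790 V.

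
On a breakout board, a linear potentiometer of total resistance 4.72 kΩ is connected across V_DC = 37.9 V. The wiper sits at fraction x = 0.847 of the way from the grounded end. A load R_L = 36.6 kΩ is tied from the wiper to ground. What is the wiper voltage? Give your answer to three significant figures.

V_out ≈ 31.6 V

The pot divides into 0.7222 kΩ above the wiper and 3.998 kΩ below.
R_L loads the lower segment: effective lower R = 3.604 kΩ.
Loaded-divider output: V_out = 37.9 × 0.8331 = 31.57 V.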